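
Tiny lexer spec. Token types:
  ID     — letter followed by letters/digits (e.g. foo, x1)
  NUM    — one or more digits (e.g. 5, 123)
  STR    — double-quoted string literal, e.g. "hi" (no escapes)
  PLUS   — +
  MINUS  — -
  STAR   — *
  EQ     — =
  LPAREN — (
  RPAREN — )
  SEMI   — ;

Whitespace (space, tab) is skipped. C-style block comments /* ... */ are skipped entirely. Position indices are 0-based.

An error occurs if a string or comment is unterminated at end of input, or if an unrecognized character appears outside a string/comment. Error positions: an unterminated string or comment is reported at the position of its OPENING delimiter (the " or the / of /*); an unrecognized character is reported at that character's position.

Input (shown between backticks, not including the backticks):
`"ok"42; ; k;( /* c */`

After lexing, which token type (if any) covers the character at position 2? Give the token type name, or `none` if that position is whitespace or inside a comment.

pos=0: enter STRING mode
pos=0: emit STR "ok" (now at pos=4)
pos=4: emit NUM '42' (now at pos=6)
pos=6: emit SEMI ';'
pos=8: emit SEMI ';'
pos=10: emit ID 'k' (now at pos=11)
pos=11: emit SEMI ';'
pos=12: emit LPAREN '('
pos=14: enter COMMENT mode (saw '/*')
exit COMMENT mode (now at pos=21)
DONE. 7 tokens: [STR, NUM, SEMI, SEMI, ID, SEMI, LPAREN]
Position 2: char is 'k' -> STR

Answer: STR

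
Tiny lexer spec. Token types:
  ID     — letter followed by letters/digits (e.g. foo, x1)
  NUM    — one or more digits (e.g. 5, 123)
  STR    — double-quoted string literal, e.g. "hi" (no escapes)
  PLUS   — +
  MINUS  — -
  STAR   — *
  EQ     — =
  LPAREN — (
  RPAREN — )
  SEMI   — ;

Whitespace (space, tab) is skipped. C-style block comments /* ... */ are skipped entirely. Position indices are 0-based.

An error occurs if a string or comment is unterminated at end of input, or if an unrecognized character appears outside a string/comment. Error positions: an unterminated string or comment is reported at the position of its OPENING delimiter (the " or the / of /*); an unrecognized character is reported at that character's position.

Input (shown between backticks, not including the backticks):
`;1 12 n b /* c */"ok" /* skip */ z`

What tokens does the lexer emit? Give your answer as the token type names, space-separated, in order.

pos=0: emit SEMI ';'
pos=1: emit NUM '1' (now at pos=2)
pos=3: emit NUM '12' (now at pos=5)
pos=6: emit ID 'n' (now at pos=7)
pos=8: emit ID 'b' (now at pos=9)
pos=10: enter COMMENT mode (saw '/*')
exit COMMENT mode (now at pos=17)
pos=17: enter STRING mode
pos=17: emit STR "ok" (now at pos=21)
pos=22: enter COMMENT mode (saw '/*')
exit COMMENT mode (now at pos=32)
pos=33: emit ID 'z' (now at pos=34)
DONE. 7 tokens: [SEMI, NUM, NUM, ID, ID, STR, ID]

Answer: SEMI NUM NUM ID ID STR ID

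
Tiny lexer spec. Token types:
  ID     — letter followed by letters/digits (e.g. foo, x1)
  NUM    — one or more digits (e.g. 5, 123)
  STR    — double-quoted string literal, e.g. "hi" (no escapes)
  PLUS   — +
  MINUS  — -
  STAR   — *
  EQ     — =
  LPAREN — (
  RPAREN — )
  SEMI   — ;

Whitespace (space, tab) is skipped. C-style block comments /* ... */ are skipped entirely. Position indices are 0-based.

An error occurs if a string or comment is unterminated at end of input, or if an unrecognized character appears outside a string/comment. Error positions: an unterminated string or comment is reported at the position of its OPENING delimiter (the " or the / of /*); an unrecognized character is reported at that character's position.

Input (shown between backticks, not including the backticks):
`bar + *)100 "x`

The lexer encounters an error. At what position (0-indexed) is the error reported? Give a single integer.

pos=0: emit ID 'bar' (now at pos=3)
pos=4: emit PLUS '+'
pos=6: emit STAR '*'
pos=7: emit RPAREN ')'
pos=8: emit NUM '100' (now at pos=11)
pos=12: enter STRING mode
pos=12: ERROR — unterminated string

Answer: 12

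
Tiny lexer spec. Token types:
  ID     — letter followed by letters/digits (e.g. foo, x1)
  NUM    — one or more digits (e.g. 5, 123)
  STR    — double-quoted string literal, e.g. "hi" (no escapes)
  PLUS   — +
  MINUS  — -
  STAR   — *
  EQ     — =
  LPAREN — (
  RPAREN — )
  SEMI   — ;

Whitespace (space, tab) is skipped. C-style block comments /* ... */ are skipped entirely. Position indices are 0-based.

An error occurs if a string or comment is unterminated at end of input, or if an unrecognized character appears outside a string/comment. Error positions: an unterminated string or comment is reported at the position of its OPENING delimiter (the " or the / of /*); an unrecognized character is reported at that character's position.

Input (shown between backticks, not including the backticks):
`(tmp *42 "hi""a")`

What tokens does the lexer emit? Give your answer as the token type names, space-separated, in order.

Answer: LPAREN ID STAR NUM STR STR RPAREN

Derivation:
pos=0: emit LPAREN '('
pos=1: emit ID 'tmp' (now at pos=4)
pos=5: emit STAR '*'
pos=6: emit NUM '42' (now at pos=8)
pos=9: enter STRING mode
pos=9: emit STR "hi" (now at pos=13)
pos=13: enter STRING mode
pos=13: emit STR "a" (now at pos=16)
pos=16: emit RPAREN ')'
DONE. 7 tokens: [LPAREN, ID, STAR, NUM, STR, STR, RPAREN]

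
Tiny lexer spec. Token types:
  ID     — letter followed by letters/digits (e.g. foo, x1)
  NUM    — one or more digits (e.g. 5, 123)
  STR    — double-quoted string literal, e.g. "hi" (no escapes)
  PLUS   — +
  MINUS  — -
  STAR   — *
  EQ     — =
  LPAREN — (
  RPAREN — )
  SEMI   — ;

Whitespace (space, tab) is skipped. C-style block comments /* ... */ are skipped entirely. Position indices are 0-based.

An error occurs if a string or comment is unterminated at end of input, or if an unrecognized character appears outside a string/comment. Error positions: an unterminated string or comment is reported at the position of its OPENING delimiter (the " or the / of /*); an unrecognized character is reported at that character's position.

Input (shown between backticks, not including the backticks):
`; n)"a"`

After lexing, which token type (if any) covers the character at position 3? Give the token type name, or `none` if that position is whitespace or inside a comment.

pos=0: emit SEMI ';'
pos=2: emit ID 'n' (now at pos=3)
pos=3: emit RPAREN ')'
pos=4: enter STRING mode
pos=4: emit STR "a" (now at pos=7)
DONE. 4 tokens: [SEMI, ID, RPAREN, STR]
Position 3: char is ')' -> RPAREN

Answer: RPAREN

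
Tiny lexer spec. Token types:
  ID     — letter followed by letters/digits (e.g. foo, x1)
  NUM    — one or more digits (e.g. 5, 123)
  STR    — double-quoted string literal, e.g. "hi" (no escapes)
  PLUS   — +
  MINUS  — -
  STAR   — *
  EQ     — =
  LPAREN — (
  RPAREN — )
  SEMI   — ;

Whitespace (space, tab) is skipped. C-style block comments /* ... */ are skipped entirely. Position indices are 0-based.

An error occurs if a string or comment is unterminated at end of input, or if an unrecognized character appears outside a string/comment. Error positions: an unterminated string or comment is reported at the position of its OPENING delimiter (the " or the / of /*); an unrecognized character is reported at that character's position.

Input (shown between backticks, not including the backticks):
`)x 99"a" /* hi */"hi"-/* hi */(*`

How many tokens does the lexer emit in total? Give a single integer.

Answer: 8

Derivation:
pos=0: emit RPAREN ')'
pos=1: emit ID 'x' (now at pos=2)
pos=3: emit NUM '99' (now at pos=5)
pos=5: enter STRING mode
pos=5: emit STR "a" (now at pos=8)
pos=9: enter COMMENT mode (saw '/*')
exit COMMENT mode (now at pos=17)
pos=17: enter STRING mode
pos=17: emit STR "hi" (now at pos=21)
pos=21: emit MINUS '-'
pos=22: enter COMMENT mode (saw '/*')
exit COMMENT mode (now at pos=30)
pos=30: emit LPAREN '('
pos=31: emit STAR '*'
DONE. 8 tokens: [RPAREN, ID, NUM, STR, STR, MINUS, LPAREN, STAR]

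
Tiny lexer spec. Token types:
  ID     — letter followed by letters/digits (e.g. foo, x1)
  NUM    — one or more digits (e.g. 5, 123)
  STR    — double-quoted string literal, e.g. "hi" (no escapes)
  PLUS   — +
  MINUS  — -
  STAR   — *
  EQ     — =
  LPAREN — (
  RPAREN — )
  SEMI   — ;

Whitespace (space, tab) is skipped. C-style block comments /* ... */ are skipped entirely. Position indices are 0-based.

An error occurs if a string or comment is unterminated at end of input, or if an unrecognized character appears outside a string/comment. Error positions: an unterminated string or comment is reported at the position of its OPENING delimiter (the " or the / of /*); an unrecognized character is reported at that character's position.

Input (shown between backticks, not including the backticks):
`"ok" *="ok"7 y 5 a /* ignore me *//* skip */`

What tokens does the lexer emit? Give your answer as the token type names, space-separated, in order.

pos=0: enter STRING mode
pos=0: emit STR "ok" (now at pos=4)
pos=5: emit STAR '*'
pos=6: emit EQ '='
pos=7: enter STRING mode
pos=7: emit STR "ok" (now at pos=11)
pos=11: emit NUM '7' (now at pos=12)
pos=13: emit ID 'y' (now at pos=14)
pos=15: emit NUM '5' (now at pos=16)
pos=17: emit ID 'a' (now at pos=18)
pos=19: enter COMMENT mode (saw '/*')
exit COMMENT mode (now at pos=34)
pos=34: enter COMMENT mode (saw '/*')
exit COMMENT mode (now at pos=44)
DONE. 8 tokens: [STR, STAR, EQ, STR, NUM, ID, NUM, ID]

Answer: STR STAR EQ STR NUM ID NUM ID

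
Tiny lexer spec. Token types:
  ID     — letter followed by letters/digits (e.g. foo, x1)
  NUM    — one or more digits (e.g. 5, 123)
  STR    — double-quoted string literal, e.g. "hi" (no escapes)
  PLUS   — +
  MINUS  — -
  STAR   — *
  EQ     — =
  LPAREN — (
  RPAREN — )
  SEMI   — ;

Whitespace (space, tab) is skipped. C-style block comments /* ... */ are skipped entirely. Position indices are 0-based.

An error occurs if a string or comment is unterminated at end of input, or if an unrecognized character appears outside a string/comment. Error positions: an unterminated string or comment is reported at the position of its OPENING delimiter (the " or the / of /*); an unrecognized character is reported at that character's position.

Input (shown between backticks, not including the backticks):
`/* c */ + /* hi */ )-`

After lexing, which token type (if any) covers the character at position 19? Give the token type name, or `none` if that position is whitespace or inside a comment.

Answer: RPAREN

Derivation:
pos=0: enter COMMENT mode (saw '/*')
exit COMMENT mode (now at pos=7)
pos=8: emit PLUS '+'
pos=10: enter COMMENT mode (saw '/*')
exit COMMENT mode (now at pos=18)
pos=19: emit RPAREN ')'
pos=20: emit MINUS '-'
DONE. 3 tokens: [PLUS, RPAREN, MINUS]
Position 19: char is ')' -> RPAREN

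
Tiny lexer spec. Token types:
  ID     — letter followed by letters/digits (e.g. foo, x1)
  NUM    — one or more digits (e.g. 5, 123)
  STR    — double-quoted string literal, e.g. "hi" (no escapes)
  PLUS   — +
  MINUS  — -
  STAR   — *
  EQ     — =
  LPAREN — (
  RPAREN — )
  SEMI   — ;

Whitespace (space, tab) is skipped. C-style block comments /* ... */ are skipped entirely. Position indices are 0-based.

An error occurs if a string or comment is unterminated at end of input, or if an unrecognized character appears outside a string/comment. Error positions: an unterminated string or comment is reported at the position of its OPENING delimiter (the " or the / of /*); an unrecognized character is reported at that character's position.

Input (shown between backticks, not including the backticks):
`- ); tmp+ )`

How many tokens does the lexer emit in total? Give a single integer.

Answer: 6

Derivation:
pos=0: emit MINUS '-'
pos=2: emit RPAREN ')'
pos=3: emit SEMI ';'
pos=5: emit ID 'tmp' (now at pos=8)
pos=8: emit PLUS '+'
pos=10: emit RPAREN ')'
DONE. 6 tokens: [MINUS, RPAREN, SEMI, ID, PLUS, RPAREN]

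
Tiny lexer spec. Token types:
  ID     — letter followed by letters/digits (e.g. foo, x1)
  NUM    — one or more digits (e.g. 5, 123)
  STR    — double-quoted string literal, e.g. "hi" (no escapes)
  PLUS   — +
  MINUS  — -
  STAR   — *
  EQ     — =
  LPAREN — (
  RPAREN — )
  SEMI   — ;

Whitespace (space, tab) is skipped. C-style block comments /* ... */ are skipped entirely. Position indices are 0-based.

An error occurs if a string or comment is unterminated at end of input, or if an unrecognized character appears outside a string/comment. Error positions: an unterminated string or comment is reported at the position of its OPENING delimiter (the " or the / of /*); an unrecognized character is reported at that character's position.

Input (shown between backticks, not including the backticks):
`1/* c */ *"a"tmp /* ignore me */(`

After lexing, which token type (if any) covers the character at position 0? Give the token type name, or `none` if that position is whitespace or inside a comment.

Answer: NUM

Derivation:
pos=0: emit NUM '1' (now at pos=1)
pos=1: enter COMMENT mode (saw '/*')
exit COMMENT mode (now at pos=8)
pos=9: emit STAR '*'
pos=10: enter STRING mode
pos=10: emit STR "a" (now at pos=13)
pos=13: emit ID 'tmp' (now at pos=16)
pos=17: enter COMMENT mode (saw '/*')
exit COMMENT mode (now at pos=32)
pos=32: emit LPAREN '('
DONE. 5 tokens: [NUM, STAR, STR, ID, LPAREN]
Position 0: char is '1' -> NUM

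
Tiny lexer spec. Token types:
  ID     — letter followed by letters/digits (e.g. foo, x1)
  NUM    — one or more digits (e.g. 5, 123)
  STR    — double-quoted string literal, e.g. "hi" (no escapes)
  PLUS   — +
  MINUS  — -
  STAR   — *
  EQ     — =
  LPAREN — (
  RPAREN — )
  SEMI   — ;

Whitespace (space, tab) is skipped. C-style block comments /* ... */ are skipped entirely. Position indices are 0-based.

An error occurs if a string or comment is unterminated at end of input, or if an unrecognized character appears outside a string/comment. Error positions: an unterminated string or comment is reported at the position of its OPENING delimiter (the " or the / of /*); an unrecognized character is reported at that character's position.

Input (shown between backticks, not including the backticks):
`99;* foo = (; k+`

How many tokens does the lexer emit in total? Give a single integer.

pos=0: emit NUM '99' (now at pos=2)
pos=2: emit SEMI ';'
pos=3: emit STAR '*'
pos=5: emit ID 'foo' (now at pos=8)
pos=9: emit EQ '='
pos=11: emit LPAREN '('
pos=12: emit SEMI ';'
pos=14: emit ID 'k' (now at pos=15)
pos=15: emit PLUS '+'
DONE. 9 tokens: [NUM, SEMI, STAR, ID, EQ, LPAREN, SEMI, ID, PLUS]

Answer: 9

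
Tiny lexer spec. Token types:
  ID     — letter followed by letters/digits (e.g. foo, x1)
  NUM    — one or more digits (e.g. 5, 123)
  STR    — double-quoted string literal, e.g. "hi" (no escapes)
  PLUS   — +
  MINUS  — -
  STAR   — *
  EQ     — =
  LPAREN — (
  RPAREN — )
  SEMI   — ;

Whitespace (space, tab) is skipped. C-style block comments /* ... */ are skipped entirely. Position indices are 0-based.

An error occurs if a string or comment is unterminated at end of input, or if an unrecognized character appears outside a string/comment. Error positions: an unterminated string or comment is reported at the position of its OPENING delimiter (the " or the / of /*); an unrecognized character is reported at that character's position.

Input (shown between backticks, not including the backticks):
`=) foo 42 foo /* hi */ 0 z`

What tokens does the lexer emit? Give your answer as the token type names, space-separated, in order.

pos=0: emit EQ '='
pos=1: emit RPAREN ')'
pos=3: emit ID 'foo' (now at pos=6)
pos=7: emit NUM '42' (now at pos=9)
pos=10: emit ID 'foo' (now at pos=13)
pos=14: enter COMMENT mode (saw '/*')
exit COMMENT mode (now at pos=22)
pos=23: emit NUM '0' (now at pos=24)
pos=25: emit ID 'z' (now at pos=26)
DONE. 7 tokens: [EQ, RPAREN, ID, NUM, ID, NUM, ID]

Answer: EQ RPAREN ID NUM ID NUM ID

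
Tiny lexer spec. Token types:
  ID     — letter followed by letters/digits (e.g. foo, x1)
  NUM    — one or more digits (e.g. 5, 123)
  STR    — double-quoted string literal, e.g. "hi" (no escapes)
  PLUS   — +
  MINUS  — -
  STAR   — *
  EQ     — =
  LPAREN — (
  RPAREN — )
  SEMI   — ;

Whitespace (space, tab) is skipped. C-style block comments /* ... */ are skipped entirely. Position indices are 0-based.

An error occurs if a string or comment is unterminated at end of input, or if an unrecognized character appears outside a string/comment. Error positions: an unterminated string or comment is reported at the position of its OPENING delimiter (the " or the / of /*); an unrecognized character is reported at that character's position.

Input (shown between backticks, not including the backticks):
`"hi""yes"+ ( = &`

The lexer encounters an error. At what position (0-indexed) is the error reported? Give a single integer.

Answer: 15

Derivation:
pos=0: enter STRING mode
pos=0: emit STR "hi" (now at pos=4)
pos=4: enter STRING mode
pos=4: emit STR "yes" (now at pos=9)
pos=9: emit PLUS '+'
pos=11: emit LPAREN '('
pos=13: emit EQ '='
pos=15: ERROR — unrecognized char '&'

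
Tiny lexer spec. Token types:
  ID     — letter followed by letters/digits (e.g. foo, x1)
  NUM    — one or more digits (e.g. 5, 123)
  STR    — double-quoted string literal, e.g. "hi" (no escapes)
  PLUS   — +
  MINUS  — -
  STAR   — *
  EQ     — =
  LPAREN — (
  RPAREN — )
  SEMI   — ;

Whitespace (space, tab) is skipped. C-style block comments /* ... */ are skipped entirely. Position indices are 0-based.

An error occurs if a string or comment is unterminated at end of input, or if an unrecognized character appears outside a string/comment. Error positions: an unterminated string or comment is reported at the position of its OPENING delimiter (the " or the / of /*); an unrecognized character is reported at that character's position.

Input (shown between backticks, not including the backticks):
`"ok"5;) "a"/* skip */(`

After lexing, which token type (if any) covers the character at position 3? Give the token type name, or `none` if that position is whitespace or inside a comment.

Answer: STR

Derivation:
pos=0: enter STRING mode
pos=0: emit STR "ok" (now at pos=4)
pos=4: emit NUM '5' (now at pos=5)
pos=5: emit SEMI ';'
pos=6: emit RPAREN ')'
pos=8: enter STRING mode
pos=8: emit STR "a" (now at pos=11)
pos=11: enter COMMENT mode (saw '/*')
exit COMMENT mode (now at pos=21)
pos=21: emit LPAREN '('
DONE. 6 tokens: [STR, NUM, SEMI, RPAREN, STR, LPAREN]
Position 3: char is '"' -> STR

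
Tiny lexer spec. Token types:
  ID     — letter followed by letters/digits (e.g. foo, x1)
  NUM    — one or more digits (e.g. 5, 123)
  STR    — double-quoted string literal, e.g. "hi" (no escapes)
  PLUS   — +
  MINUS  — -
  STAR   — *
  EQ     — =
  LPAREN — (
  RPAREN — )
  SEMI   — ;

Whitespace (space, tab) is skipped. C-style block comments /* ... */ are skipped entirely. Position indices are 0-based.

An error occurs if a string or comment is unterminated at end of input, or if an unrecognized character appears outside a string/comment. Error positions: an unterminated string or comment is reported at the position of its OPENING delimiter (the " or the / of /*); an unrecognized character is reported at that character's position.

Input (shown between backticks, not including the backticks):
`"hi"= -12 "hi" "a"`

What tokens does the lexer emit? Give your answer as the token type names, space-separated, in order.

pos=0: enter STRING mode
pos=0: emit STR "hi" (now at pos=4)
pos=4: emit EQ '='
pos=6: emit MINUS '-'
pos=7: emit NUM '12' (now at pos=9)
pos=10: enter STRING mode
pos=10: emit STR "hi" (now at pos=14)
pos=15: enter STRING mode
pos=15: emit STR "a" (now at pos=18)
DONE. 6 tokens: [STR, EQ, MINUS, NUM, STR, STR]

Answer: STR EQ MINUS NUM STR STR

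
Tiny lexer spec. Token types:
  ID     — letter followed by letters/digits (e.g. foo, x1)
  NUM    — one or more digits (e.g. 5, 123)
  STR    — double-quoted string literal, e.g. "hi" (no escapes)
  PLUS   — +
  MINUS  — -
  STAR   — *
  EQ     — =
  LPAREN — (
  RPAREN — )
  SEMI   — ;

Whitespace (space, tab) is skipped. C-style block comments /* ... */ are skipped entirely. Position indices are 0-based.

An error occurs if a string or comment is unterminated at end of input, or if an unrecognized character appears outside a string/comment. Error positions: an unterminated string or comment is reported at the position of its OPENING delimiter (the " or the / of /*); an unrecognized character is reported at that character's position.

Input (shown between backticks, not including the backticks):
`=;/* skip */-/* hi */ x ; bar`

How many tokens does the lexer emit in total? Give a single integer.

pos=0: emit EQ '='
pos=1: emit SEMI ';'
pos=2: enter COMMENT mode (saw '/*')
exit COMMENT mode (now at pos=12)
pos=12: emit MINUS '-'
pos=13: enter COMMENT mode (saw '/*')
exit COMMENT mode (now at pos=21)
pos=22: emit ID 'x' (now at pos=23)
pos=24: emit SEMI ';'
pos=26: emit ID 'bar' (now at pos=29)
DONE. 6 tokens: [EQ, SEMI, MINUS, ID, SEMI, ID]

Answer: 6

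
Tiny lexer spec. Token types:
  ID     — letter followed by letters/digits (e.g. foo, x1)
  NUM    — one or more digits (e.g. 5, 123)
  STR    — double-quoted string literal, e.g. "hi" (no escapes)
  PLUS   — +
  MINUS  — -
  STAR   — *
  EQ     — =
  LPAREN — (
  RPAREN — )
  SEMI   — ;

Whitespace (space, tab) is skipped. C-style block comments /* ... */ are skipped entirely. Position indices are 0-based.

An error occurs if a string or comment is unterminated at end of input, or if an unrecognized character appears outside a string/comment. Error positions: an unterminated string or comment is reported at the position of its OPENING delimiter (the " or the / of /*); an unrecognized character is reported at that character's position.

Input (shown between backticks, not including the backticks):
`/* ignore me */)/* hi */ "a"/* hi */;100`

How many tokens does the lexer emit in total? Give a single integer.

pos=0: enter COMMENT mode (saw '/*')
exit COMMENT mode (now at pos=15)
pos=15: emit RPAREN ')'
pos=16: enter COMMENT mode (saw '/*')
exit COMMENT mode (now at pos=24)
pos=25: enter STRING mode
pos=25: emit STR "a" (now at pos=28)
pos=28: enter COMMENT mode (saw '/*')
exit COMMENT mode (now at pos=36)
pos=36: emit SEMI ';'
pos=37: emit NUM '100' (now at pos=40)
DONE. 4 tokens: [RPAREN, STR, SEMI, NUM]

Answer: 4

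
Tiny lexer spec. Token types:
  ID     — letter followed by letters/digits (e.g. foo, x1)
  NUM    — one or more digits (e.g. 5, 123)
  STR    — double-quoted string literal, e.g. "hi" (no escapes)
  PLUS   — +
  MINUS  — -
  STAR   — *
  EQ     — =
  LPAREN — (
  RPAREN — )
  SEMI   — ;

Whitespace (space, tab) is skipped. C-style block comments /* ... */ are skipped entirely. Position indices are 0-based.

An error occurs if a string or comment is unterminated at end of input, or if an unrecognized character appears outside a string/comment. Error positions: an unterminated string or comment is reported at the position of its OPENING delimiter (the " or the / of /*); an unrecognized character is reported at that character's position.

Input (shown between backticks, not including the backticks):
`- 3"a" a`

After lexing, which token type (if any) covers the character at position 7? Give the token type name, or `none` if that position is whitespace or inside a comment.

pos=0: emit MINUS '-'
pos=2: emit NUM '3' (now at pos=3)
pos=3: enter STRING mode
pos=3: emit STR "a" (now at pos=6)
pos=7: emit ID 'a' (now at pos=8)
DONE. 4 tokens: [MINUS, NUM, STR, ID]
Position 7: char is 'a' -> ID

Answer: ID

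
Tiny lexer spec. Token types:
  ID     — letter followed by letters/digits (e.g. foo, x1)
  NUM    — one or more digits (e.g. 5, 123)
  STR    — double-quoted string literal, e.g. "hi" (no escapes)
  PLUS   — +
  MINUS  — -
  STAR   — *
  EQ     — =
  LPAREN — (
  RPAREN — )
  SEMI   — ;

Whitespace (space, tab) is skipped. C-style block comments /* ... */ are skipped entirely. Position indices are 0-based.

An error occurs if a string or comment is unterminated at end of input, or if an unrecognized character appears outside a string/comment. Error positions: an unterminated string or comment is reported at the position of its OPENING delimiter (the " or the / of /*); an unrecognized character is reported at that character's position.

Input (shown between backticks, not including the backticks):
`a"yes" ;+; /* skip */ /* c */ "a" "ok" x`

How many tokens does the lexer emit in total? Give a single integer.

Answer: 8

Derivation:
pos=0: emit ID 'a' (now at pos=1)
pos=1: enter STRING mode
pos=1: emit STR "yes" (now at pos=6)
pos=7: emit SEMI ';'
pos=8: emit PLUS '+'
pos=9: emit SEMI ';'
pos=11: enter COMMENT mode (saw '/*')
exit COMMENT mode (now at pos=21)
pos=22: enter COMMENT mode (saw '/*')
exit COMMENT mode (now at pos=29)
pos=30: enter STRING mode
pos=30: emit STR "a" (now at pos=33)
pos=34: enter STRING mode
pos=34: emit STR "ok" (now at pos=38)
pos=39: emit ID 'x' (now at pos=40)
DONE. 8 tokens: [ID, STR, SEMI, PLUS, SEMI, STR, STR, ID]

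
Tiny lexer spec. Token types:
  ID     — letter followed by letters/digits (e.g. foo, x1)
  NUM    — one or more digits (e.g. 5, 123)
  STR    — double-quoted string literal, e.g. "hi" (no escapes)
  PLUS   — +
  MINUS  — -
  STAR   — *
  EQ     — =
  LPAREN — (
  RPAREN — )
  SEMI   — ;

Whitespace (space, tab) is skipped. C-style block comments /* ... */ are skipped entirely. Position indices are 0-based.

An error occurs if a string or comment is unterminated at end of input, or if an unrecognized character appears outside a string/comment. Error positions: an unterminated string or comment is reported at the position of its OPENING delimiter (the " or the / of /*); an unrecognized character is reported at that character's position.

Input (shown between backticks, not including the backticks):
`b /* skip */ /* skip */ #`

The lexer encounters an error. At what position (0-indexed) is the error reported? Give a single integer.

Answer: 24

Derivation:
pos=0: emit ID 'b' (now at pos=1)
pos=2: enter COMMENT mode (saw '/*')
exit COMMENT mode (now at pos=12)
pos=13: enter COMMENT mode (saw '/*')
exit COMMENT mode (now at pos=23)
pos=24: ERROR — unrecognized char '#'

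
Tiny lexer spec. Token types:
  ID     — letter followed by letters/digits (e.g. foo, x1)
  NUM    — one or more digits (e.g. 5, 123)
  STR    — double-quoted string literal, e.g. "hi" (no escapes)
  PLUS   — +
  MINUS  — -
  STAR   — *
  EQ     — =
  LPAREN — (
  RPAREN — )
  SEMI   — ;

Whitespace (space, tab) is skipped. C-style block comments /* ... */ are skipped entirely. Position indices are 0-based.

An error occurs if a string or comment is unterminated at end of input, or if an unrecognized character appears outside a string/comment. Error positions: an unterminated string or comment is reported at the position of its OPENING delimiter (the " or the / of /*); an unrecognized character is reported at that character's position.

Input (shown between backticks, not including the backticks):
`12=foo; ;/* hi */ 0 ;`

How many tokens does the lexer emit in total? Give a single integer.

Answer: 7

Derivation:
pos=0: emit NUM '12' (now at pos=2)
pos=2: emit EQ '='
pos=3: emit ID 'foo' (now at pos=6)
pos=6: emit SEMI ';'
pos=8: emit SEMI ';'
pos=9: enter COMMENT mode (saw '/*')
exit COMMENT mode (now at pos=17)
pos=18: emit NUM '0' (now at pos=19)
pos=20: emit SEMI ';'
DONE. 7 tokens: [NUM, EQ, ID, SEMI, SEMI, NUM, SEMI]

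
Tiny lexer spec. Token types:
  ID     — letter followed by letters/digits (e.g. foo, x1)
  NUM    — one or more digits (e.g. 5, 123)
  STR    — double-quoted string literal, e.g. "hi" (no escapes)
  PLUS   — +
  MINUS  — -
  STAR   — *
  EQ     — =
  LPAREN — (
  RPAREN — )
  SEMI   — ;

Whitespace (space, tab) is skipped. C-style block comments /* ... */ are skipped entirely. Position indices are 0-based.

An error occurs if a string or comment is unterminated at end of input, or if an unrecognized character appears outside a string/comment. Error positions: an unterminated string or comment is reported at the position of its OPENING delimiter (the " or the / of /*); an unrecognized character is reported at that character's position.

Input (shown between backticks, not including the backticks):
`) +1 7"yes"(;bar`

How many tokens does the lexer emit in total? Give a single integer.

Answer: 8

Derivation:
pos=0: emit RPAREN ')'
pos=2: emit PLUS '+'
pos=3: emit NUM '1' (now at pos=4)
pos=5: emit NUM '7' (now at pos=6)
pos=6: enter STRING mode
pos=6: emit STR "yes" (now at pos=11)
pos=11: emit LPAREN '('
pos=12: emit SEMI ';'
pos=13: emit ID 'bar' (now at pos=16)
DONE. 8 tokens: [RPAREN, PLUS, NUM, NUM, STR, LPAREN, SEMI, ID]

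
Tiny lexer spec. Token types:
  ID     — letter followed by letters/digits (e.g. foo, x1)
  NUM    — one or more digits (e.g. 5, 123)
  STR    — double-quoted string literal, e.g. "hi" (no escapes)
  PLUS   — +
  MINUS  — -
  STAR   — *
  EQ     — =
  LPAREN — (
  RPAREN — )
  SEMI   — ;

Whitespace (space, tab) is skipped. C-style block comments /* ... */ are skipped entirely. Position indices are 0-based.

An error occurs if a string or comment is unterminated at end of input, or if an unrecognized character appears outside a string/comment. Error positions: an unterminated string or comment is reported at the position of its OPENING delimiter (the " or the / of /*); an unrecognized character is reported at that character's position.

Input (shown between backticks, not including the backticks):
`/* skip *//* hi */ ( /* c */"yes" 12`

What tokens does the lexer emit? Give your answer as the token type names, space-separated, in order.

Answer: LPAREN STR NUM

Derivation:
pos=0: enter COMMENT mode (saw '/*')
exit COMMENT mode (now at pos=10)
pos=10: enter COMMENT mode (saw '/*')
exit COMMENT mode (now at pos=18)
pos=19: emit LPAREN '('
pos=21: enter COMMENT mode (saw '/*')
exit COMMENT mode (now at pos=28)
pos=28: enter STRING mode
pos=28: emit STR "yes" (now at pos=33)
pos=34: emit NUM '12' (now at pos=36)
DONE. 3 tokens: [LPAREN, STR, NUM]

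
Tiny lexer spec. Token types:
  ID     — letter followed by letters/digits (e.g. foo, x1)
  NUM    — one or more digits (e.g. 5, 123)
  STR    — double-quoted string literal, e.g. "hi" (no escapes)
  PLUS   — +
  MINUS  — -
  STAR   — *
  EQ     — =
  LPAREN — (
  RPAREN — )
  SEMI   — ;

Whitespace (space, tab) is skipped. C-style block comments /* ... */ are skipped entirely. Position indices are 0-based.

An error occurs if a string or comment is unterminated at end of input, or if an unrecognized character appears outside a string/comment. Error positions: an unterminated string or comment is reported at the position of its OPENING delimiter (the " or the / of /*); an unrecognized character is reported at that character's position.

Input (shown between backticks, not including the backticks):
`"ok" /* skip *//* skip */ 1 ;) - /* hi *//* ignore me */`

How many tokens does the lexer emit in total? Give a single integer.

Answer: 5

Derivation:
pos=0: enter STRING mode
pos=0: emit STR "ok" (now at pos=4)
pos=5: enter COMMENT mode (saw '/*')
exit COMMENT mode (now at pos=15)
pos=15: enter COMMENT mode (saw '/*')
exit COMMENT mode (now at pos=25)
pos=26: emit NUM '1' (now at pos=27)
pos=28: emit SEMI ';'
pos=29: emit RPAREN ')'
pos=31: emit MINUS '-'
pos=33: enter COMMENT mode (saw '/*')
exit COMMENT mode (now at pos=41)
pos=41: enter COMMENT mode (saw '/*')
exit COMMENT mode (now at pos=56)
DONE. 5 tokens: [STR, NUM, SEMI, RPAREN, MINUS]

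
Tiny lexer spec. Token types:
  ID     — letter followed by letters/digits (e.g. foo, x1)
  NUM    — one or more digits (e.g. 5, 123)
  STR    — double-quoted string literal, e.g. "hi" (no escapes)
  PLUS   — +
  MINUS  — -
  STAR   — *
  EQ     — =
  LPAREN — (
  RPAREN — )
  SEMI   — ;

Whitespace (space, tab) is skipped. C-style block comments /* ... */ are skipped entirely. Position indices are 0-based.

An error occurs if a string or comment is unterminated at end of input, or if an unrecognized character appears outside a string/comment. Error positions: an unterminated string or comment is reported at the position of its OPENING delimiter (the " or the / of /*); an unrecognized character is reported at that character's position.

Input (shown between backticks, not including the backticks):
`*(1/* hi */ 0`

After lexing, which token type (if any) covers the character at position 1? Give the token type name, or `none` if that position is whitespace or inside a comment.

pos=0: emit STAR '*'
pos=1: emit LPAREN '('
pos=2: emit NUM '1' (now at pos=3)
pos=3: enter COMMENT mode (saw '/*')
exit COMMENT mode (now at pos=11)
pos=12: emit NUM '0' (now at pos=13)
DONE. 4 tokens: [STAR, LPAREN, NUM, NUM]
Position 1: char is '(' -> LPAREN

Answer: LPAREN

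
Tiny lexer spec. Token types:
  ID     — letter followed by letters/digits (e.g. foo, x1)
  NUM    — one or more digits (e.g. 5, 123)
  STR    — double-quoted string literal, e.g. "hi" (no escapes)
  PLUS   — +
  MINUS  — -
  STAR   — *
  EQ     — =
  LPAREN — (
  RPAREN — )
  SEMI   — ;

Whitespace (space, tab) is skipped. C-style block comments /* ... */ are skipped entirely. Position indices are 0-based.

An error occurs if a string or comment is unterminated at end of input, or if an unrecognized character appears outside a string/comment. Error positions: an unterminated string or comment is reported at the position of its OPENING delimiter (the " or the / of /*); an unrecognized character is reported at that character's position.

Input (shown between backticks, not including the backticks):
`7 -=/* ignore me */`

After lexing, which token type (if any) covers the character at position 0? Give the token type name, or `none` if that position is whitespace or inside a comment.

pos=0: emit NUM '7' (now at pos=1)
pos=2: emit MINUS '-'
pos=3: emit EQ '='
pos=4: enter COMMENT mode (saw '/*')
exit COMMENT mode (now at pos=19)
DONE. 3 tokens: [NUM, MINUS, EQ]
Position 0: char is '7' -> NUM

Answer: NUM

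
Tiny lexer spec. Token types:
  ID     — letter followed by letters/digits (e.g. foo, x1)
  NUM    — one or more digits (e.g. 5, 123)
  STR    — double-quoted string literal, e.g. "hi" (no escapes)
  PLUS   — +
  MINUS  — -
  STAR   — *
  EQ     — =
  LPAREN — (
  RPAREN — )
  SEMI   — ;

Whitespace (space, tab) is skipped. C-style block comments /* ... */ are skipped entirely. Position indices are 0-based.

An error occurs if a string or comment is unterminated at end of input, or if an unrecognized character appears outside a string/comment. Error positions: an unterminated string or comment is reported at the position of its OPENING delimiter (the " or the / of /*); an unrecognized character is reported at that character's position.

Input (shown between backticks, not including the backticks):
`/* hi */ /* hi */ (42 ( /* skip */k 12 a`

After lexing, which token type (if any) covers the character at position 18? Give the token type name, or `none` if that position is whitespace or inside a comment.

Answer: LPAREN

Derivation:
pos=0: enter COMMENT mode (saw '/*')
exit COMMENT mode (now at pos=8)
pos=9: enter COMMENT mode (saw '/*')
exit COMMENT mode (now at pos=17)
pos=18: emit LPAREN '('
pos=19: emit NUM '42' (now at pos=21)
pos=22: emit LPAREN '('
pos=24: enter COMMENT mode (saw '/*')
exit COMMENT mode (now at pos=34)
pos=34: emit ID 'k' (now at pos=35)
pos=36: emit NUM '12' (now at pos=38)
pos=39: emit ID 'a' (now at pos=40)
DONE. 6 tokens: [LPAREN, NUM, LPAREN, ID, NUM, ID]
Position 18: char is '(' -> LPAREN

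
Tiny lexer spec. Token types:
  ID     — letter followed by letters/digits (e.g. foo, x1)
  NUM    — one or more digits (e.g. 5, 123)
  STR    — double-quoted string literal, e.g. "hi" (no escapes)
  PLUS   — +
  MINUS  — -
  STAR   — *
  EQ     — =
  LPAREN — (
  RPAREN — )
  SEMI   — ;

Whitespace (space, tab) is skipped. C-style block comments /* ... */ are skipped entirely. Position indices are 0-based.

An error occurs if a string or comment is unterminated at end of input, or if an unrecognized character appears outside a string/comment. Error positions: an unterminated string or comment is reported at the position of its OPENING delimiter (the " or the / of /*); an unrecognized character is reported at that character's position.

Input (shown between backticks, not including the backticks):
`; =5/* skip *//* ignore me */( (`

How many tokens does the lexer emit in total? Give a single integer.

Answer: 5

Derivation:
pos=0: emit SEMI ';'
pos=2: emit EQ '='
pos=3: emit NUM '5' (now at pos=4)
pos=4: enter COMMENT mode (saw '/*')
exit COMMENT mode (now at pos=14)
pos=14: enter COMMENT mode (saw '/*')
exit COMMENT mode (now at pos=29)
pos=29: emit LPAREN '('
pos=31: emit LPAREN '('
DONE. 5 tokens: [SEMI, EQ, NUM, LPAREN, LPAREN]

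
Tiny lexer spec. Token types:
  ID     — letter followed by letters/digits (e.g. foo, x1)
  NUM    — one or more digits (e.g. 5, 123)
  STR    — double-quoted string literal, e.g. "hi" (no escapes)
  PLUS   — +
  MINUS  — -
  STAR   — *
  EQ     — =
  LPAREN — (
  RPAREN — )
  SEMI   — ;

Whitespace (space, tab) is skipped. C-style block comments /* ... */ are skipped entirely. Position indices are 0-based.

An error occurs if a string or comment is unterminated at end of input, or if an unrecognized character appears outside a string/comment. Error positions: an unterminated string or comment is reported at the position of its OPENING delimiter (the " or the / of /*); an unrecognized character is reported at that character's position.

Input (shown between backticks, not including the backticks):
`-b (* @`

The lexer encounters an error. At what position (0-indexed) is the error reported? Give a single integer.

Answer: 6

Derivation:
pos=0: emit MINUS '-'
pos=1: emit ID 'b' (now at pos=2)
pos=3: emit LPAREN '('
pos=4: emit STAR '*'
pos=6: ERROR — unrecognized char '@'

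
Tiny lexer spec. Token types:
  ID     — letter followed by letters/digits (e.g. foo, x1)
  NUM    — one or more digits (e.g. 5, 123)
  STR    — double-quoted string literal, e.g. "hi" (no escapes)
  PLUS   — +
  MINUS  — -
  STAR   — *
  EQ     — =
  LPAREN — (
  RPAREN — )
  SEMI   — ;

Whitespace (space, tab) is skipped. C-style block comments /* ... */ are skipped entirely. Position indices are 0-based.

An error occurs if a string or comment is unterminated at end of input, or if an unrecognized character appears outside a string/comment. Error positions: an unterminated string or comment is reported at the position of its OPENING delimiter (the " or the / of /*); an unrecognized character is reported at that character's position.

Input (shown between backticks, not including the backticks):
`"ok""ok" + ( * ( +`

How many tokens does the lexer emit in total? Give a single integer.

Answer: 7

Derivation:
pos=0: enter STRING mode
pos=0: emit STR "ok" (now at pos=4)
pos=4: enter STRING mode
pos=4: emit STR "ok" (now at pos=8)
pos=9: emit PLUS '+'
pos=11: emit LPAREN '('
pos=13: emit STAR '*'
pos=15: emit LPAREN '('
pos=17: emit PLUS '+'
DONE. 7 tokens: [STR, STR, PLUS, LPAREN, STAR, LPAREN, PLUS]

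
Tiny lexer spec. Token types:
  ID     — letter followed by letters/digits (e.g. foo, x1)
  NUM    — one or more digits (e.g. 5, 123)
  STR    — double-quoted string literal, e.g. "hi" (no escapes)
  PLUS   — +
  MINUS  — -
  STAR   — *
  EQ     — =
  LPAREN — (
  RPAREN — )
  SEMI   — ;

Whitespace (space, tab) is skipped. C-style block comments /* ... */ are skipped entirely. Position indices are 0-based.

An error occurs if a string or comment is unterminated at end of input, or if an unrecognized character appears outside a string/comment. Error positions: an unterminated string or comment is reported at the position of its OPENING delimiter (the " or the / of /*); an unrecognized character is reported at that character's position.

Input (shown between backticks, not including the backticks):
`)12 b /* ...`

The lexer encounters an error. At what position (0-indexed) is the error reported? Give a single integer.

pos=0: emit RPAREN ')'
pos=1: emit NUM '12' (now at pos=3)
pos=4: emit ID 'b' (now at pos=5)
pos=6: enter COMMENT mode (saw '/*')
pos=6: ERROR — unterminated comment (reached EOF)

Answer: 6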